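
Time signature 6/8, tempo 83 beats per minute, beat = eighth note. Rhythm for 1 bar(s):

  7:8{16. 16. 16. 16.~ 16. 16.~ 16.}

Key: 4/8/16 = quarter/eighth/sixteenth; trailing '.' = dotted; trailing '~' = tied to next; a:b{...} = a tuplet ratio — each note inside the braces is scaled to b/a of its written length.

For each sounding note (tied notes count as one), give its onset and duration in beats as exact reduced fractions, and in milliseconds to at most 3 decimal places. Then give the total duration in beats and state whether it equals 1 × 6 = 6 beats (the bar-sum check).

1) 0.0ms=0b +619.621ms=6/7b
2) 619.621ms=6/7b +619.621ms=6/7b
3) 1239.243ms=12/7b +619.621ms=6/7b
4) 1858.864ms=18/7b +1239.243ms=12/7b
5) 3098.107ms=30/7b +1239.243ms=12/7b
Σ=6b of 6 (83bpm 6/8) — PASS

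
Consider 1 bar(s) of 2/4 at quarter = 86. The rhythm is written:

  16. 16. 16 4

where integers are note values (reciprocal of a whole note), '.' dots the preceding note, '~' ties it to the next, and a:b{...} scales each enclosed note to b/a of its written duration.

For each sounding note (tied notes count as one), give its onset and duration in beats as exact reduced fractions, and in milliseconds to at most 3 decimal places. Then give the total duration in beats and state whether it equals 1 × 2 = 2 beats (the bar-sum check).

1) 0.0ms=0b +261.628ms=3/8b
2) 261.628ms=3/8b +261.628ms=3/8b
3) 523.256ms=3/4b +174.419ms=1/4b
4) 697.674ms=1b +697.674ms=1b
Σ=2b of 2 (86bpm 2/4) — PASS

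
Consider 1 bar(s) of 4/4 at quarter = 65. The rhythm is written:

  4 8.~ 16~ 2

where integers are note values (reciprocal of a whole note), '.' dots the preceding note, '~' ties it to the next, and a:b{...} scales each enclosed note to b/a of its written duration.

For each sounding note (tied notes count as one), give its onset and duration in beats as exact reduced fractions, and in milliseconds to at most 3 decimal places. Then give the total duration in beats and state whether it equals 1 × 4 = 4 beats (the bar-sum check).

1) 0.0ms=0b +923.077ms=1b
2) 923.077ms=1b +2769.231ms=3b
Σ=4b of 4 (65bpm 4/4) — PASS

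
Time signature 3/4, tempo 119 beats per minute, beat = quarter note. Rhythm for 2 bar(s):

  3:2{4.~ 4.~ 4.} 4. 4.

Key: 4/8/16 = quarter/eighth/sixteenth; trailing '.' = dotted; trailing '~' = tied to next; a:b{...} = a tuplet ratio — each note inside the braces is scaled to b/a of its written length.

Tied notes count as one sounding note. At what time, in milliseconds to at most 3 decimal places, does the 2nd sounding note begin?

note 2 onset = 3b = 1512.605ms

1. 0.0ms @ 0 + 1512.605ms (3)
2. 1512.605ms @ 3 + 756.303ms (3/2)
3. 2268.908ms @ 9/2 + 756.303ms (3/2)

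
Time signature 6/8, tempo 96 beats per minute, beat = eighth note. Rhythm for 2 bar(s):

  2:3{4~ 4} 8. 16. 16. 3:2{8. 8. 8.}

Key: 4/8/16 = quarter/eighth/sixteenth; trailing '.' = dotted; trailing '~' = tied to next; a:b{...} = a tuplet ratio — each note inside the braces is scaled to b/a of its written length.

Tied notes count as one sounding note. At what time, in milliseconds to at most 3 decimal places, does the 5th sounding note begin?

1. 0.0ms @ 0 + 3750.0ms (6)
2. 3750.0ms @ 6 + 937.5ms (3/2)
3. 4687.5ms @ 15/2 + 468.75ms (3/4)
4. 5156.25ms @ 33/4 + 468.75ms (3/4)
5. 5625.0ms @ 9 + 625.0ms (1)
6. 6250.0ms @ 10 + 625.0ms (1)
7. 6875.0ms @ 11 + 625.0ms (1)

note 5 onset = 9b = 5625.0ms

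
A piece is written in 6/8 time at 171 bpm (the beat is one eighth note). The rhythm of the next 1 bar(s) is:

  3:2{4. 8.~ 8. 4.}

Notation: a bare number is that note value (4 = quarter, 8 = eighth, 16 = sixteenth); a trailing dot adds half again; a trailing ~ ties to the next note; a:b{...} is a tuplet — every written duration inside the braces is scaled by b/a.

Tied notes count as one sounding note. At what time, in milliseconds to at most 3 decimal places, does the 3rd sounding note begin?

note 3 onset = 4b = 1403.509ms

1. 0.0ms @ 0 + 701.754ms (2)
2. 701.754ms @ 2 + 701.754ms (2)
3. 1403.509ms @ 4 + 701.754ms (2)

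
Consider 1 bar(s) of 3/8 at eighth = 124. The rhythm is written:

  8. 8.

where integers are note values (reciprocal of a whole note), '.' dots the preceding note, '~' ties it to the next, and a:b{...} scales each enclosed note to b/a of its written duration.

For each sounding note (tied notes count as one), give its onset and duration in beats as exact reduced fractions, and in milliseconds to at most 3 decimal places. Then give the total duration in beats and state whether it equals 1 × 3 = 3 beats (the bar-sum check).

1) 0.0ms=0b +725.806ms=3/2b
2) 725.806ms=3/2b +725.806ms=3/2b
Σ=3b of 3 (124bpm 3/8) — PASS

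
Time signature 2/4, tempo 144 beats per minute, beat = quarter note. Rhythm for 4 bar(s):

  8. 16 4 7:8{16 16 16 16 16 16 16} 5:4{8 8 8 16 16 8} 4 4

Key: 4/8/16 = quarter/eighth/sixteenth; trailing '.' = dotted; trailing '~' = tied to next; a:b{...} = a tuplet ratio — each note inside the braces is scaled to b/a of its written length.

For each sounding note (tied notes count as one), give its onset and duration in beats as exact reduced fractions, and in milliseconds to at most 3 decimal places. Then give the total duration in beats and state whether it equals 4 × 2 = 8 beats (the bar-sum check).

1) 0.0ms=0b +312.5ms=3/4b
2) 312.5ms=3/4b +104.167ms=1/4b
3) 416.667ms=1b +416.667ms=1b
4) 833.333ms=2b +119.048ms=2/7b
5) 952.381ms=16/7b +119.048ms=2/7b
6) 1071.429ms=18/7b +119.048ms=2/7b
7) 1190.476ms=20/7b +119.048ms=2/7b
8) 1309.524ms=22/7b +119.048ms=2/7b
9) 1428.571ms=24/7b +119.048ms=2/7b
10) 1547.619ms=26/7b +119.048ms=2/7b
11) 1666.667ms=4b +166.667ms=2/5b
12) 1833.333ms=22/5b +166.667ms=2/5b
13) 2000.0ms=24/5b +166.667ms=2/5b
14) 2166.667ms=26/5b +83.333ms=1/5b
15) 2250.0ms=27/5b +83.333ms=1/5b
16) 2333.333ms=28/5b +166.667ms=2/5b
17) 2500.0ms=6b +416.667ms=1b
18) 2916.667ms=7b +416.667ms=1b
Σ=8b of 8 (144bpm 2/4) — PASS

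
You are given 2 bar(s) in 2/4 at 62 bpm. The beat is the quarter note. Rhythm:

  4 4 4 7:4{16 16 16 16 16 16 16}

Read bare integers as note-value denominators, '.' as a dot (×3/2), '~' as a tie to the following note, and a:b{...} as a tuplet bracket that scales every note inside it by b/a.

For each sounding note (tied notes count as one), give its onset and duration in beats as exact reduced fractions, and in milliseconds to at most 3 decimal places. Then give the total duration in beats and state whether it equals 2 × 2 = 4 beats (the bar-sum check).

1) 0.0ms=0b +967.742ms=1b
2) 967.742ms=1b +967.742ms=1b
3) 1935.484ms=2b +967.742ms=1b
4) 2903.226ms=3b +138.249ms=1/7b
5) 3041.475ms=22/7b +138.249ms=1/7b
6) 3179.724ms=23/7b +138.249ms=1/7b
7) 3317.972ms=24/7b +138.249ms=1/7b
8) 3456.221ms=25/7b +138.249ms=1/7b
9) 3594.47ms=26/7b +138.249ms=1/7b
10) 3732.719ms=27/7b +138.249ms=1/7b
Σ=4b of 4 (62bpm 2/4) — PASS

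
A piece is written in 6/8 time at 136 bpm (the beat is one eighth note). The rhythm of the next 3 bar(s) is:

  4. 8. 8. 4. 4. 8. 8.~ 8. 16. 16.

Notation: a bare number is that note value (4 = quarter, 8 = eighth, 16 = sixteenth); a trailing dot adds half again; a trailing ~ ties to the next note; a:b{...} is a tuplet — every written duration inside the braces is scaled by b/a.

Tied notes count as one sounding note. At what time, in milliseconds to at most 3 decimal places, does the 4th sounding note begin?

1. 0.0ms @ 0 + 1323.529ms (3)
2. 1323.529ms @ 3 + 661.765ms (3/2)
3. 1985.294ms @ 9/2 + 661.765ms (3/2)
4. 2647.059ms @ 6 + 1323.529ms (3)
5. 3970.588ms @ 9 + 1323.529ms (3)
6. 5294.118ms @ 12 + 661.765ms (3/2)
7. 5955.882ms @ 27/2 + 1323.529ms (3)
8. 7279.412ms @ 33/2 + 330.882ms (3/4)
9. 7610.294ms @ 69/4 + 330.882ms (3/4)

note 4 onset = 6b = 2647.059ms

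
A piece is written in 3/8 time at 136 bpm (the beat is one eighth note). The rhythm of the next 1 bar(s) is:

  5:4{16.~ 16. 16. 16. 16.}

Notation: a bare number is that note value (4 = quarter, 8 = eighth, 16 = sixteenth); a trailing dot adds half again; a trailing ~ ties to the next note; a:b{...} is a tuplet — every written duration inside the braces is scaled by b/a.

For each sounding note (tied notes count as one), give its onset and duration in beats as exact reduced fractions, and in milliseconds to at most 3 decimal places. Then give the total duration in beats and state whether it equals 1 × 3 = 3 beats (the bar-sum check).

1) 0.0ms=0b +529.412ms=6/5b
2) 529.412ms=6/5b +264.706ms=3/5b
3) 794.118ms=9/5b +264.706ms=3/5b
4) 1058.824ms=12/5b +264.706ms=3/5b
Σ=3b of 3 (136bpm 3/8) — PASS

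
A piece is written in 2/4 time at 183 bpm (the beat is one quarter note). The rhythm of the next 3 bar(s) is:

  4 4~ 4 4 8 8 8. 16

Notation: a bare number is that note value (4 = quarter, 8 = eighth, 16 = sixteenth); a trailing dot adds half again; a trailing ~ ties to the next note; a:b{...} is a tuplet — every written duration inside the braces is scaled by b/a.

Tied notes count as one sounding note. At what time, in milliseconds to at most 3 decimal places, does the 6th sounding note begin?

note 6 onset = 5b = 1639.344ms

1. 0.0ms @ 0 + 327.869ms (1)
2. 327.869ms @ 1 + 655.738ms (2)
3. 983.607ms @ 3 + 327.869ms (1)
4. 1311.475ms @ 4 + 163.934ms (1/2)
5. 1475.41ms @ 9/2 + 163.934ms (1/2)
6. 1639.344ms @ 5 + 245.902ms (3/4)
7. 1885.246ms @ 23/4 + 81.967ms (1/4)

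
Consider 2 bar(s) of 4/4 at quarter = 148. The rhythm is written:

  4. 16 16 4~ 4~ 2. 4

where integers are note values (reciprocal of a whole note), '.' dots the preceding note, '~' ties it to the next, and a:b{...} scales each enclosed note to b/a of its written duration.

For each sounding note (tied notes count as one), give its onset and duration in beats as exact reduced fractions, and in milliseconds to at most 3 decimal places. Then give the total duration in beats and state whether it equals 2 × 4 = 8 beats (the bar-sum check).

1) 0.0ms=0b +608.108ms=3/2b
2) 608.108ms=3/2b +101.351ms=1/4b
3) 709.459ms=7/4b +101.351ms=1/4b
4) 810.811ms=2b +2027.027ms=5b
5) 2837.838ms=7b +405.405ms=1b
Σ=8b of 8 (148bpm 4/4) — PASS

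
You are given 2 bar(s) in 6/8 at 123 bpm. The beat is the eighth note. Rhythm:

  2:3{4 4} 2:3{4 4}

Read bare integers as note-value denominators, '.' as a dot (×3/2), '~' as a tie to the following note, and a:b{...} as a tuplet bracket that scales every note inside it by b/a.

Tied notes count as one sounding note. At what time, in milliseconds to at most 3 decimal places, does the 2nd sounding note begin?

1. 0.0ms @ 0 + 1463.415ms (3)
2. 1463.415ms @ 3 + 1463.415ms (3)
3. 2926.829ms @ 6 + 1463.415ms (3)
4. 4390.244ms @ 9 + 1463.415ms (3)

note 2 onset = 3b = 1463.415ms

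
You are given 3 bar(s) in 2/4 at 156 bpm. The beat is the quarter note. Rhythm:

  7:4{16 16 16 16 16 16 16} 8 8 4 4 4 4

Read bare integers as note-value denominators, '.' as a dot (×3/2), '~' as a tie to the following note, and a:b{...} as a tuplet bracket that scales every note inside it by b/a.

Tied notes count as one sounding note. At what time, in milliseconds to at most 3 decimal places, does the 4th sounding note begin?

1. 0.0ms @ 0 + 54.945ms (1/7)
2. 54.945ms @ 1/7 + 54.945ms (1/7)
3. 109.89ms @ 2/7 + 54.945ms (1/7)
4. 164.835ms @ 3/7 + 54.945ms (1/7)
5. 219.78ms @ 4/7 + 54.945ms (1/7)
6. 274.725ms @ 5/7 + 54.945ms (1/7)
7. 329.67ms @ 6/7 + 54.945ms (1/7)
8. 384.615ms @ 1 + 192.308ms (1/2)
9. 576.923ms @ 3/2 + 192.308ms (1/2)
10. 769.231ms @ 2 + 384.615ms (1)
11. 1153.846ms @ 3 + 384.615ms (1)
12. 1538.462ms @ 4 + 384.615ms (1)
13. 1923.077ms @ 5 + 384.615ms (1)

note 4 onset = 3/7b = 164.835ms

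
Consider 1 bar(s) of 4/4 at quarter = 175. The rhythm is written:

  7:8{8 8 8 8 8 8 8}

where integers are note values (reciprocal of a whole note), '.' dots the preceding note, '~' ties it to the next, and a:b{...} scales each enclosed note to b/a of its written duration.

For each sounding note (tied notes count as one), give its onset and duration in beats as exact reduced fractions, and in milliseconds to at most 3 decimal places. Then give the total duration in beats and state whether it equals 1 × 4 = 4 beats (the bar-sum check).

1) 0.0ms=0b +195.918ms=4/7b
2) 195.918ms=4/7b +195.918ms=4/7b
3) 391.837ms=8/7b +195.918ms=4/7b
4) 587.755ms=12/7b +195.918ms=4/7b
5) 783.673ms=16/7b +195.918ms=4/7b
6) 979.592ms=20/7b +195.918ms=4/7b
7) 1175.51ms=24/7b +195.918ms=4/7b
Σ=4b of 4 (175bpm 4/4) — PASS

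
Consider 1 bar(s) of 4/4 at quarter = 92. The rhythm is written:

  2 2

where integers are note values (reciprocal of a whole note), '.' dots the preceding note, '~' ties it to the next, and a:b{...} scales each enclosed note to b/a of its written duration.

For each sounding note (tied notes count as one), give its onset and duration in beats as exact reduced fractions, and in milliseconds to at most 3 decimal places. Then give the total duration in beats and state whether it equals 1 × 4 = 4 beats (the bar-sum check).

1) 0.0ms=0b +1304.348ms=2b
2) 1304.348ms=2b +1304.348ms=2b
Σ=4b of 4 (92bpm 4/4) — PASS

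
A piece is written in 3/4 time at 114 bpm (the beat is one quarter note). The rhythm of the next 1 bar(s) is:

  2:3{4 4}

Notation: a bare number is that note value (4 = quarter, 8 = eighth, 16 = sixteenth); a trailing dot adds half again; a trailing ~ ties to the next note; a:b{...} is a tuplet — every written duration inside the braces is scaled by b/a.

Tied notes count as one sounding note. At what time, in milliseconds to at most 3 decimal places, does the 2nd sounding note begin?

1. 0.0ms @ 0 + 789.474ms (3/2)
2. 789.474ms @ 3/2 + 789.474ms (3/2)

note 2 onset = 3/2b = 789.474ms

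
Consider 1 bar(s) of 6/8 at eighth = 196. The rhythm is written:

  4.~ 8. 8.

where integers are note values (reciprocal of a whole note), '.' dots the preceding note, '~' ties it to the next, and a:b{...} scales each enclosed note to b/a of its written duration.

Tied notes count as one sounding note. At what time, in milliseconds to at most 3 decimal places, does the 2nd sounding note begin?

note 2 onset = 9/2b = 1377.551ms

1. 0.0ms @ 0 + 1377.551ms (9/2)
2. 1377.551ms @ 9/2 + 459.184ms (3/2)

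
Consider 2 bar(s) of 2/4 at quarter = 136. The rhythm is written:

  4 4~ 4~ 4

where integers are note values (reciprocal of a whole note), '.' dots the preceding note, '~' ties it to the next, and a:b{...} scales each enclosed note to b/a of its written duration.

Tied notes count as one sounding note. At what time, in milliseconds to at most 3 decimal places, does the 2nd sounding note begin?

note 2 onset = 1b = 441.176ms

1. 0.0ms @ 0 + 441.176ms (1)
2. 441.176ms @ 1 + 1323.529ms (3)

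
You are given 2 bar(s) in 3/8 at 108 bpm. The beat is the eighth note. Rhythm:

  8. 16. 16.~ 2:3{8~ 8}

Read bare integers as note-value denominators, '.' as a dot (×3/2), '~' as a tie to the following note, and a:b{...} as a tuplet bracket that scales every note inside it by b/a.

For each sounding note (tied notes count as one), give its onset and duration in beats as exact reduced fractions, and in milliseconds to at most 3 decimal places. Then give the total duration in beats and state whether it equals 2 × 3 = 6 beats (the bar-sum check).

1) 0.0ms=0b +833.333ms=3/2b
2) 833.333ms=3/2b +416.667ms=3/4b
3) 1250.0ms=9/4b +2083.333ms=15/4b
Σ=6b of 6 (108bpm 3/8) — PASS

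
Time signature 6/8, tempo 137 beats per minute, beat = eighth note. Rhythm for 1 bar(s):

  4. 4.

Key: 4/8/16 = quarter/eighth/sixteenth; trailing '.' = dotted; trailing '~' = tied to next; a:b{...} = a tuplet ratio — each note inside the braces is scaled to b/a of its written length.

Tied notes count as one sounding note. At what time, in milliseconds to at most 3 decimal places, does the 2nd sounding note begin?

note 2 onset = 3b = 1313.869ms

1. 0.0ms @ 0 + 1313.869ms (3)
2. 1313.869ms @ 3 + 1313.869ms (3)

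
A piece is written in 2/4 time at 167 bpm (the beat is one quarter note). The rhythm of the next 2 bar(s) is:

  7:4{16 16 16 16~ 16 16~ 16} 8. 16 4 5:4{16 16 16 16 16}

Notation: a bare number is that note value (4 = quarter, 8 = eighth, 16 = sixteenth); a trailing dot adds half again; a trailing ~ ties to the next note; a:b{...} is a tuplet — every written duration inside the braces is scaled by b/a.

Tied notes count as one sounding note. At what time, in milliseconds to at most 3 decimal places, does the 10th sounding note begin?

1. 0.0ms @ 0 + 51.326ms (1/7)
2. 51.326ms @ 1/7 + 51.326ms (1/7)
3. 102.652ms @ 2/7 + 51.326ms (1/7)
4. 153.978ms @ 3/7 + 102.652ms (2/7)
5. 256.63ms @ 5/7 + 102.652ms (2/7)
6. 359.281ms @ 1 + 269.461ms (3/4)
7. 628.743ms @ 7/4 + 89.82ms (1/4)
8. 718.563ms @ 2 + 359.281ms (1)
9. 1077.844ms @ 3 + 71.856ms (1/5)
10. 1149.701ms @ 16/5 + 71.856ms (1/5)
11. 1221.557ms @ 17/5 + 71.856ms (1/5)
12. 1293.413ms @ 18/5 + 71.856ms (1/5)
13. 1365.269ms @ 19/5 + 71.856ms (1/5)

note 10 onset = 16/5b = 1149.701ms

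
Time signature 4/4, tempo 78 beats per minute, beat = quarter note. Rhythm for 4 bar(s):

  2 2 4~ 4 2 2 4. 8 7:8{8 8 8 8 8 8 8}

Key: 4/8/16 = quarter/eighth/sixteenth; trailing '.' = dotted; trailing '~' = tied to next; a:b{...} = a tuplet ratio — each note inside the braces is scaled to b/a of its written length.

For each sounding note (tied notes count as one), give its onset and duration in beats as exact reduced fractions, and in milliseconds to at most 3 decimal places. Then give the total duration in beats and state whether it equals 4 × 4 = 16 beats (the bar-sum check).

1) 0.0ms=0b +1538.462ms=2b
2) 1538.462ms=2b +1538.462ms=2b
3) 3076.923ms=4b +1538.462ms=2b
4) 4615.385ms=6b +1538.462ms=2b
5) 6153.846ms=8b +1538.462ms=2b
6) 7692.308ms=10b +1153.846ms=3/2b
7) 8846.154ms=23/2b +384.615ms=1/2b
8) 9230.769ms=12b +439.56ms=4/7b
9) 9670.33ms=88/7b +439.56ms=4/7b
10) 10109.89ms=92/7b +439.56ms=4/7b
11) 10549.451ms=96/7b +439.56ms=4/7b
12) 10989.011ms=100/7b +439.56ms=4/7b
13) 11428.571ms=104/7b +439.56ms=4/7b
14) 11868.132ms=108/7b +439.56ms=4/7b
Σ=16b of 16 (78bpm 4/4) — PASS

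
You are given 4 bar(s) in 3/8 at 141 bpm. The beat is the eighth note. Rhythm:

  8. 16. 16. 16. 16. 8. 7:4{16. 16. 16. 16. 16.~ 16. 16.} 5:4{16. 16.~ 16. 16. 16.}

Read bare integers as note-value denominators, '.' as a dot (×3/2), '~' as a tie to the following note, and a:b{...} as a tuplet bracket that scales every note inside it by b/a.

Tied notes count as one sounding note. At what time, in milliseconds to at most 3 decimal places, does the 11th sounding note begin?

1. 0.0ms @ 0 + 638.298ms (3/2)
2. 638.298ms @ 3/2 + 319.149ms (3/4)
3. 957.447ms @ 9/4 + 319.149ms (3/4)
4. 1276.596ms @ 3 + 319.149ms (3/4)
5. 1595.745ms @ 15/4 + 319.149ms (3/4)
6. 1914.894ms @ 9/2 + 638.298ms (3/2)
7. 2553.191ms @ 6 + 182.371ms (3/7)
8. 2735.562ms @ 45/7 + 182.371ms (3/7)
9. 2917.933ms @ 48/7 + 182.371ms (3/7)
10. 3100.304ms @ 51/7 + 182.371ms (3/7)
11. 3282.675ms @ 54/7 + 364.742ms (6/7)
12. 3647.416ms @ 60/7 + 182.371ms (3/7)
13. 3829.787ms @ 9 + 255.319ms (3/5)
14. 4085.106ms @ 48/5 + 510.638ms (6/5)
15. 4595.745ms @ 54/5 + 255.319ms (3/5)
16. 4851.064ms @ 57/5 + 255.319ms (3/5)

note 11 onset = 54/7b = 3282.675ms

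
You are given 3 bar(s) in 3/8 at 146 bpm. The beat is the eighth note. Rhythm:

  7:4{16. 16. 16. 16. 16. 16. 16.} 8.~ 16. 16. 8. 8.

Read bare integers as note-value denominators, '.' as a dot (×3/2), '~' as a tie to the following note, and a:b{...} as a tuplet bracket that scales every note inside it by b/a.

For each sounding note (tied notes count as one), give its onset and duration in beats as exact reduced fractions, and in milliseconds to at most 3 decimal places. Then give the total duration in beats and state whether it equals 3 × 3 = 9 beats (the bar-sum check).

1) 0.0ms=0b +176.125ms=3/7b
2) 176.125ms=3/7b +176.125ms=3/7b
3) 352.25ms=6/7b +176.125ms=3/7b
4) 528.376ms=9/7b +176.125ms=3/7b
5) 704.501ms=12/7b +176.125ms=3/7b
6) 880.626ms=15/7b +176.125ms=3/7b
7) 1056.751ms=18/7b +176.125ms=3/7b
8) 1232.877ms=3b +924.658ms=9/4b
9) 2157.534ms=21/4b +308.219ms=3/4b
10) 2465.753ms=6b +616.438ms=3/2b
11) 3082.192ms=15/2b +616.438ms=3/2b
Σ=9b of 9 (146bpm 3/8) — PASS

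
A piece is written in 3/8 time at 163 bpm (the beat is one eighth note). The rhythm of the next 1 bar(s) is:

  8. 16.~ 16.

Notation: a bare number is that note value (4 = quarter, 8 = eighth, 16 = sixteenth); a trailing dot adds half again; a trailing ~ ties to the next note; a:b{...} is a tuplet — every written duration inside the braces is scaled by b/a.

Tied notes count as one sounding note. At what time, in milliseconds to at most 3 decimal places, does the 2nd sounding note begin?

1. 0.0ms @ 0 + 552.147ms (3/2)
2. 552.147ms @ 3/2 + 552.147ms (3/2)

note 2 onset = 3/2b = 552.147ms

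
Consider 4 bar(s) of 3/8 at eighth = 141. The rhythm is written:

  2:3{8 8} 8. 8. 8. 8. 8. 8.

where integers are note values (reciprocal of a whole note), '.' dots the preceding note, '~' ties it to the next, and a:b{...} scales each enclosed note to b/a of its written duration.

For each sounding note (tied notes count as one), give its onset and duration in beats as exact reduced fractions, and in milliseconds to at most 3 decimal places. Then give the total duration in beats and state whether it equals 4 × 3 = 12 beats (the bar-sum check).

1) 0.0ms=0b +638.298ms=3/2b
2) 638.298ms=3/2b +638.298ms=3/2b
3) 1276.596ms=3b +638.298ms=3/2b
4) 1914.894ms=9/2b +638.298ms=3/2b
5) 2553.191ms=6b +638.298ms=3/2b
6) 3191.489ms=15/2b +638.298ms=3/2b
7) 3829.787ms=9b +638.298ms=3/2b
8) 4468.085ms=21/2b +638.298ms=3/2b
Σ=12b of 12 (141bpm 3/8) — PASS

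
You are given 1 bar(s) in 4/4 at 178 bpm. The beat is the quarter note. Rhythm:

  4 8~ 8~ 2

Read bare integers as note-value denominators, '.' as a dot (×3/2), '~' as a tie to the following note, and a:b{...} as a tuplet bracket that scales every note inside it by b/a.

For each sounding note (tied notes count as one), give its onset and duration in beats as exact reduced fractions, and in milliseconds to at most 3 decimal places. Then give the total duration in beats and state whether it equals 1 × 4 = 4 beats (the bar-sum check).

1) 0.0ms=0b +337.079ms=1b
2) 337.079ms=1b +1011.236ms=3b
Σ=4b of 4 (178bpm 4/4) — PASS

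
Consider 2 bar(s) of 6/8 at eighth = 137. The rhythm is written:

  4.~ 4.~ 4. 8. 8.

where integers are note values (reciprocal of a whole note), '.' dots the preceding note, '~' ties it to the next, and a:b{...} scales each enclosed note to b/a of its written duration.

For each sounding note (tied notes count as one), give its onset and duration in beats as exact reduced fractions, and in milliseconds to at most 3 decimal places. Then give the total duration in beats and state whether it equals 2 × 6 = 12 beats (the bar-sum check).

1) 0.0ms=0b +3941.606ms=9b
2) 3941.606ms=9b +656.934ms=3/2b
3) 4598.54ms=21/2b +656.934ms=3/2b
Σ=12b of 12 (137bpm 6/8) — PASS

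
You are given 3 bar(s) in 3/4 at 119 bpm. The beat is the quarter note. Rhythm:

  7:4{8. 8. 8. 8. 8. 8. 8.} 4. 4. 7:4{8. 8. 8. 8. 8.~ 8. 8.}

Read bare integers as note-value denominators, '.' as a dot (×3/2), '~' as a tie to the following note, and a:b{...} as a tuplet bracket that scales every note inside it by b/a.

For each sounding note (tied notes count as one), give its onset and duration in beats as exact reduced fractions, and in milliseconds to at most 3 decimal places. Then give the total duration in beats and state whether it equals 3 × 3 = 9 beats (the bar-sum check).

1) 0.0ms=0b +216.086ms=3/7b
2) 216.086ms=3/7b +216.086ms=3/7b
3) 432.173ms=6/7b +216.086ms=3/7b
4) 648.259ms=9/7b +216.086ms=3/7b
5) 864.346ms=12/7b +216.086ms=3/7b
6) 1080.432ms=15/7b +216.086ms=3/7b
7) 1296.519ms=18/7b +216.086ms=3/7b
8) 1512.605ms=3b +756.303ms=3/2b
9) 2268.908ms=9/2b +756.303ms=3/2b
10) 3025.21ms=6b +216.086ms=3/7b
11) 3241.297ms=45/7b +216.086ms=3/7b
12) 3457.383ms=48/7b +216.086ms=3/7b
13) 3673.469ms=51/7b +216.086ms=3/7b
14) 3889.556ms=54/7b +432.173ms=6/7b
15) 4321.729ms=60/7b +216.086ms=3/7b
Σ=9b of 9 (119bpm 3/4) — PASS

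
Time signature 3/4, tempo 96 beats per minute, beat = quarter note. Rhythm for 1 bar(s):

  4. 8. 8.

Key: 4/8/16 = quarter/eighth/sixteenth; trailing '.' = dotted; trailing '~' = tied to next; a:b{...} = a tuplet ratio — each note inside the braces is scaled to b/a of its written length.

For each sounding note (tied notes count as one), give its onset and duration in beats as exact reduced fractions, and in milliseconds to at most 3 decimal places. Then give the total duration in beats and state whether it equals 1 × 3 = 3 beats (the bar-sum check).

1) 0.0ms=0b +937.5ms=3/2b
2) 937.5ms=3/2b +468.75ms=3/4b
3) 1406.25ms=9/4b +468.75ms=3/4b
Σ=3b of 3 (96bpm 3/4) — PASS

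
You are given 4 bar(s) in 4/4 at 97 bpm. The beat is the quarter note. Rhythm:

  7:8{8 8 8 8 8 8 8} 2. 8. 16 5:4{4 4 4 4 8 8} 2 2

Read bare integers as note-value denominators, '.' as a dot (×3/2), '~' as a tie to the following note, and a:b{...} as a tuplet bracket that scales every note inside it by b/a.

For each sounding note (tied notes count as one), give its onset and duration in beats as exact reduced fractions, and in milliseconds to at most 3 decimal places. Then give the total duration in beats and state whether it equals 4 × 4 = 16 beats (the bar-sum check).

1) 0.0ms=0b +353.461ms=4/7b
2) 353.461ms=4/7b +353.461ms=4/7b
3) 706.922ms=8/7b +353.461ms=4/7b
4) 1060.383ms=12/7b +353.461ms=4/7b
5) 1413.844ms=16/7b +353.461ms=4/7b
6) 1767.305ms=20/7b +353.461ms=4/7b
7) 2120.766ms=24/7b +353.461ms=4/7b
8) 2474.227ms=4b +1855.67ms=3b
9) 4329.897ms=7b +463.918ms=3/4b
10) 4793.814ms=31/4b +154.639ms=1/4b
11) 4948.454ms=8b +494.845ms=4/5b
12) 5443.299ms=44/5b +494.845ms=4/5b
13) 5938.144ms=48/5b +494.845ms=4/5b
14) 6432.99ms=52/5b +494.845ms=4/5b
15) 6927.835ms=56/5b +247.423ms=2/5b
16) 7175.258ms=58/5b +247.423ms=2/5b
17) 7422.68ms=12b +1237.113ms=2b
18) 8659.794ms=14b +1237.113ms=2b
Σ=16b of 16 (97bpm 4/4) — PASS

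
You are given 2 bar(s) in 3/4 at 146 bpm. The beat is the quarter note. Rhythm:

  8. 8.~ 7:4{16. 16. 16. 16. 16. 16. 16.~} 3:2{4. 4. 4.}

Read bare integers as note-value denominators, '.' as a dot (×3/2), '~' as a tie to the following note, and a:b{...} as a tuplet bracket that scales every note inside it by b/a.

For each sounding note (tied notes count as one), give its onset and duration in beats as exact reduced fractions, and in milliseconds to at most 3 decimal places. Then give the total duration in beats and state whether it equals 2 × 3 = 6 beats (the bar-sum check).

1) 0.0ms=0b +308.219ms=3/4b
2) 308.219ms=3/4b +396.282ms=27/28b
3) 704.501ms=12/7b +88.063ms=3/14b
4) 792.564ms=27/14b +88.063ms=3/14b
5) 880.626ms=15/7b +88.063ms=3/14b
6) 968.689ms=33/14b +88.063ms=3/14b
7) 1056.751ms=18/7b +88.063ms=3/14b
8) 1144.814ms=39/14b +499.022ms=17/14b
9) 1643.836ms=4b +410.959ms=1b
10) 2054.795ms=5b +410.959ms=1b
Σ=6b of 6 (146bpm 3/4) — PASS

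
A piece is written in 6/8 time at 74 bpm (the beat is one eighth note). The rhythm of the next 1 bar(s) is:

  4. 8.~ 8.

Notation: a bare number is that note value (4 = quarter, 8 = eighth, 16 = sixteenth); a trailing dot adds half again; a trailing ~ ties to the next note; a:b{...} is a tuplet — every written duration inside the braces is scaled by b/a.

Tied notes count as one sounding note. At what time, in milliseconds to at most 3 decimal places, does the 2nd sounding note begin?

1. 0.0ms @ 0 + 2432.432ms (3)
2. 2432.432ms @ 3 + 2432.432ms (3)

note 2 onset = 3b = 2432.432ms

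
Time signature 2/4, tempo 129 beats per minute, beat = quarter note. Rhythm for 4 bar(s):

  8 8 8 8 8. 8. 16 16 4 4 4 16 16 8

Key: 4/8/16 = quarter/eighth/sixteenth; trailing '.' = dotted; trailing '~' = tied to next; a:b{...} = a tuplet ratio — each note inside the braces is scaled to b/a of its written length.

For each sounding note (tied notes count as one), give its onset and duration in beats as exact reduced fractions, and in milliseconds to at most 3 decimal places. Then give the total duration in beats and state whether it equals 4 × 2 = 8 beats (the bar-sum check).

1) 0.0ms=0b +232.558ms=1/2b
2) 232.558ms=1/2b +232.558ms=1/2b
3) 465.116ms=1b +232.558ms=1/2b
4) 697.674ms=3/2b +232.558ms=1/2b
5) 930.233ms=2b +348.837ms=3/4b
6) 1279.07ms=11/4b +348.837ms=3/4b
7) 1627.907ms=7/2b +116.279ms=1/4b
8) 1744.186ms=15/4b +116.279ms=1/4b
9) 1860.465ms=4b +465.116ms=1b
10) 2325.581ms=5b +465.116ms=1b
11) 2790.698ms=6b +465.116ms=1b
12) 3255.814ms=7b +116.279ms=1/4b
13) 3372.093ms=29/4b +116.279ms=1/4b
14) 3488.372ms=15/2b +232.558ms=1/2b
Σ=8b of 8 (129bpm 2/4) — PASS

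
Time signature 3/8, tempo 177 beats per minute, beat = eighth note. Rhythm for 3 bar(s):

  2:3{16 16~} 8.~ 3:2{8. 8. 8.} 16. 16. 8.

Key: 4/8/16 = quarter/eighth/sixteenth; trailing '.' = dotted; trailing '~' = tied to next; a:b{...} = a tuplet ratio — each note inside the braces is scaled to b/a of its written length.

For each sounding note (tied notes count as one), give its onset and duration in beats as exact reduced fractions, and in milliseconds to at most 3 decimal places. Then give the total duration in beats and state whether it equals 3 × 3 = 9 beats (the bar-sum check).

1) 0.0ms=0b +254.237ms=3/4b
2) 254.237ms=3/4b +1101.695ms=13/4b
3) 1355.932ms=4b +338.983ms=1b
4) 1694.915ms=5b +338.983ms=1b
5) 2033.898ms=6b +254.237ms=3/4b
6) 2288.136ms=27/4b +254.237ms=3/4b
7) 2542.373ms=15/2b +508.475ms=3/2b
Σ=9b of 9 (177bpm 3/8) — PASS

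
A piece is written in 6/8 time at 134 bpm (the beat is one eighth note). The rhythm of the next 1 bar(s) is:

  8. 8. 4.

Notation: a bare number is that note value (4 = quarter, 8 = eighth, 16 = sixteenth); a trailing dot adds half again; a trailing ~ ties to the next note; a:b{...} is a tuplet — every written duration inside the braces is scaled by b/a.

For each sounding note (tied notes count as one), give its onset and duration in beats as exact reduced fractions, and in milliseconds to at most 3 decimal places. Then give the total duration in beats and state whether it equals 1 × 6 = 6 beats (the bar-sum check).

1) 0.0ms=0b +671.642ms=3/2b
2) 671.642ms=3/2b +671.642ms=3/2b
3) 1343.284ms=3b +1343.284ms=3b
Σ=6b of 6 (134bpm 6/8) — PASS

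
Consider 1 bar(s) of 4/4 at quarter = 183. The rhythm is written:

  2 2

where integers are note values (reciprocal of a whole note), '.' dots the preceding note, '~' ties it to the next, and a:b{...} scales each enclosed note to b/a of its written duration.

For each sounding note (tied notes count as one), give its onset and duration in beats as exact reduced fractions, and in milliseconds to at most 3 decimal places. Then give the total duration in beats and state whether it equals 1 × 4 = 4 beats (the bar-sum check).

1) 0.0ms=0b +655.738ms=2b
2) 655.738ms=2b +655.738ms=2b
Σ=4b of 4 (183bpm 4/4) — PASS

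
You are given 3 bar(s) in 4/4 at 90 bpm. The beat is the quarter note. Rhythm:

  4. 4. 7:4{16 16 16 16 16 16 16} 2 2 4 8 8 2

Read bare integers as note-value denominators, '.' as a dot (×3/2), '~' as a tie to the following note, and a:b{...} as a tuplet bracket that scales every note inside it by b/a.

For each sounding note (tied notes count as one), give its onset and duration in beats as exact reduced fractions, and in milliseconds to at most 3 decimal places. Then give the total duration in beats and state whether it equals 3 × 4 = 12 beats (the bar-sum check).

1) 0.0ms=0b +1000.0ms=3/2b
2) 1000.0ms=3/2b +1000.0ms=3/2b
3) 2000.0ms=3b +95.238ms=1/7b
4) 2095.238ms=22/7b +95.238ms=1/7b
5) 2190.476ms=23/7b +95.238ms=1/7b
6) 2285.714ms=24/7b +95.238ms=1/7b
7) 2380.952ms=25/7b +95.238ms=1/7b
8) 2476.19ms=26/7b +95.238ms=1/7b
9) 2571.429ms=27/7b +95.238ms=1/7b
10) 2666.667ms=4b +1333.333ms=2b
11) 4000.0ms=6b +1333.333ms=2b
12) 5333.333ms=8b +666.667ms=1b
13) 6000.0ms=9b +333.333ms=1/2b
14) 6333.333ms=19/2b +333.333ms=1/2b
15) 6666.667ms=10b +1333.333ms=2b
Σ=12b of 12 (90bpm 4/4) — PASS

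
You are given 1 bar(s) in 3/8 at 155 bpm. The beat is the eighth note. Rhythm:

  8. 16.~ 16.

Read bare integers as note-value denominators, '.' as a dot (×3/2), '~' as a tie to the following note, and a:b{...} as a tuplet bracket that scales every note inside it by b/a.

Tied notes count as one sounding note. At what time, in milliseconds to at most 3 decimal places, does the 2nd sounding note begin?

1. 0.0ms @ 0 + 580.645ms (3/2)
2. 580.645ms @ 3/2 + 580.645ms (3/2)

note 2 onset = 3/2b = 580.645ms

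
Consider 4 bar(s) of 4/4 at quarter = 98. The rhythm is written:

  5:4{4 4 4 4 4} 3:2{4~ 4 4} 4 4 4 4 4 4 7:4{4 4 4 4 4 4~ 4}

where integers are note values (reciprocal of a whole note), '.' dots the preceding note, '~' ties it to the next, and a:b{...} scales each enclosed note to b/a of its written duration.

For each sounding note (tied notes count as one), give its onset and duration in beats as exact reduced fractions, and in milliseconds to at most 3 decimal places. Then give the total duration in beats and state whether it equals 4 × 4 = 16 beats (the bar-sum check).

1) 0.0ms=0b +489.796ms=4/5b
2) 489.796ms=4/5b +489.796ms=4/5b
3) 979.592ms=8/5b +489.796ms=4/5b
4) 1469.388ms=12/5b +489.796ms=4/5b
5) 1959.184ms=16/5b +489.796ms=4/5b
6) 2448.98ms=4b +816.327ms=4/3b
7) 3265.306ms=16/3b +408.163ms=2/3b
8) 3673.469ms=6b +612.245ms=1b
9) 4285.714ms=7b +612.245ms=1b
10) 4897.959ms=8b +612.245ms=1b
11) 5510.204ms=9b +612.245ms=1b
12) 6122.449ms=10b +612.245ms=1b
13) 6734.694ms=11b +612.245ms=1b
14) 7346.939ms=12b +349.854ms=4/7b
15) 7696.793ms=88/7b +349.854ms=4/7b
16) 8046.647ms=92/7b +349.854ms=4/7b
17) 8396.501ms=96/7b +349.854ms=4/7b
18) 8746.356ms=100/7b +349.854ms=4/7b
19) 9096.21ms=104/7b +699.708ms=8/7b
Σ=16b of 16 (98bpm 4/4) — PASS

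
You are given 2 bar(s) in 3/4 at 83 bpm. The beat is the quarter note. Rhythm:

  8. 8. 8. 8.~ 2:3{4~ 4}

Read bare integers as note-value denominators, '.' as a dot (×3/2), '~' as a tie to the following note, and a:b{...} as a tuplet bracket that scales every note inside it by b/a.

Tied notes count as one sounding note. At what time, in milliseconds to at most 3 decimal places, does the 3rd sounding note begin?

note 3 onset = 3/2b = 1084.337ms

1. 0.0ms @ 0 + 542.169ms (3/4)
2. 542.169ms @ 3/4 + 542.169ms (3/4)
3. 1084.337ms @ 3/2 + 542.169ms (3/4)
4. 1626.506ms @ 9/4 + 2710.843ms (15/4)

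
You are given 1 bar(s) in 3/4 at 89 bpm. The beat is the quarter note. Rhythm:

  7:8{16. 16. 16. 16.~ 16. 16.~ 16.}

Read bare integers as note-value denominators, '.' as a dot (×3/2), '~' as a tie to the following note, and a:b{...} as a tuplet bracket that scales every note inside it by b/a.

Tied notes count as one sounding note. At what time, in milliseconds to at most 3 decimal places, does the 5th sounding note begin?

1. 0.0ms @ 0 + 288.925ms (3/7)
2. 288.925ms @ 3/7 + 288.925ms (3/7)
3. 577.849ms @ 6/7 + 288.925ms (3/7)
4. 866.774ms @ 9/7 + 577.849ms (6/7)
5. 1444.623ms @ 15/7 + 577.849ms (6/7)

note 5 onset = 15/7b = 1444.623ms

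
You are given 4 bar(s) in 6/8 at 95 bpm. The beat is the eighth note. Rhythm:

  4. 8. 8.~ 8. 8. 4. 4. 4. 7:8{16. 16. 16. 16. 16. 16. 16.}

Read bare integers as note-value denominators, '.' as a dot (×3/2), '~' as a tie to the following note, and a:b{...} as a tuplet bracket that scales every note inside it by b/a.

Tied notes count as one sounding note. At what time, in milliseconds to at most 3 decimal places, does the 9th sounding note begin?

1. 0.0ms @ 0 + 1894.737ms (3)
2. 1894.737ms @ 3 + 947.368ms (3/2)
3. 2842.105ms @ 9/2 + 1894.737ms (3)
4. 4736.842ms @ 15/2 + 947.368ms (3/2)
5. 5684.211ms @ 9 + 1894.737ms (3)
6. 7578.947ms @ 12 + 1894.737ms (3)
7. 9473.684ms @ 15 + 1894.737ms (3)
8. 11368.421ms @ 18 + 541.353ms (6/7)
9. 11909.774ms @ 132/7 + 541.353ms (6/7)
10. 12451.128ms @ 138/7 + 541.353ms (6/7)
11. 12992.481ms @ 144/7 + 541.353ms (6/7)
12. 13533.835ms @ 150/7 + 541.353ms (6/7)
13. 14075.188ms @ 156/7 + 541.353ms (6/7)
14. 14616.541ms @ 162/7 + 541.353ms (6/7)

note 9 onset = 132/7b = 11909.774ms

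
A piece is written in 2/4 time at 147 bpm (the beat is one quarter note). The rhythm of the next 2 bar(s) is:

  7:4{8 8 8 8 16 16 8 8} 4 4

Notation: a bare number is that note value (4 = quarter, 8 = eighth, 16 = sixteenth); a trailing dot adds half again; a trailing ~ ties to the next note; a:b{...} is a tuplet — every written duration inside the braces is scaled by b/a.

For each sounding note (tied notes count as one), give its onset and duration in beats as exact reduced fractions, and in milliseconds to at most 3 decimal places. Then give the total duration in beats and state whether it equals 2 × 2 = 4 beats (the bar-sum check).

1) 0.0ms=0b +116.618ms=2/7b
2) 116.618ms=2/7b +116.618ms=2/7b
3) 233.236ms=4/7b +116.618ms=2/7b
4) 349.854ms=6/7b +116.618ms=2/7b
5) 466.472ms=8/7b +58.309ms=1/7b
6) 524.781ms=9/7b +58.309ms=1/7b
7) 583.09ms=10/7b +116.618ms=2/7b
8) 699.708ms=12/7b +116.618ms=2/7b
9) 816.327ms=2b +408.163ms=1b
10) 1224.49ms=3b +408.163ms=1b
Σ=4b of 4 (147bpm 2/4) — PASS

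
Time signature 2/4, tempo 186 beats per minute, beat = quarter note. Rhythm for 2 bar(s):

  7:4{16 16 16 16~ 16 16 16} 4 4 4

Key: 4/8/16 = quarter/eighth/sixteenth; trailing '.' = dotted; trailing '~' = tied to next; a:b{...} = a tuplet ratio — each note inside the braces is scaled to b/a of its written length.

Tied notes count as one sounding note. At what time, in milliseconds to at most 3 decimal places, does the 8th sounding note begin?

1. 0.0ms @ 0 + 46.083ms (1/7)
2. 46.083ms @ 1/7 + 46.083ms (1/7)
3. 92.166ms @ 2/7 + 46.083ms (1/7)
4. 138.249ms @ 3/7 + 92.166ms (2/7)
5. 230.415ms @ 5/7 + 46.083ms (1/7)
6. 276.498ms @ 6/7 + 46.083ms (1/7)
7. 322.581ms @ 1 + 322.581ms (1)
8. 645.161ms @ 2 + 322.581ms (1)
9. 967.742ms @ 3 + 322.581ms (1)

note 8 onset = 2b = 645.161ms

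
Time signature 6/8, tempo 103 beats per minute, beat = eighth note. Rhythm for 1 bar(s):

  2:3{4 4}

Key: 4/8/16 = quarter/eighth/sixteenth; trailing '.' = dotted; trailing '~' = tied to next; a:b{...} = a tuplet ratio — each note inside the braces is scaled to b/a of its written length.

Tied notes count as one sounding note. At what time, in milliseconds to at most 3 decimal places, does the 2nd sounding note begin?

note 2 onset = 3b = 1747.573ms

1. 0.0ms @ 0 + 1747.573ms (3)
2. 1747.573ms @ 3 + 1747.573ms (3)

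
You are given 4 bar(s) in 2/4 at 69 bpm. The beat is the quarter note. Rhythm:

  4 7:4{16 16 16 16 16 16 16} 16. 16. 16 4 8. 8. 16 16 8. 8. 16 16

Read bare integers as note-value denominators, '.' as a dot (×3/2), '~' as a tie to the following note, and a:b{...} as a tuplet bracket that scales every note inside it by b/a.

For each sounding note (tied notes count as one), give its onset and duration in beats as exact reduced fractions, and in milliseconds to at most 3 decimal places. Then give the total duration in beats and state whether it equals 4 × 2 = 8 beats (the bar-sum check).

1) 0.0ms=0b +869.565ms=1b
2) 869.565ms=1b +124.224ms=1/7b
3) 993.789ms=8/7b +124.224ms=1/7b
4) 1118.012ms=9/7b +124.224ms=1/7b
5) 1242.236ms=10/7b +124.224ms=1/7b
6) 1366.46ms=11/7b +124.224ms=1/7b
7) 1490.683ms=12/7b +124.224ms=1/7b
8) 1614.907ms=13/7b +124.224ms=1/7b
9) 1739.13ms=2b +326.087ms=3/8b
10) 2065.217ms=19/8b +326.087ms=3/8b
11) 2391.304ms=11/4b +217.391ms=1/4b
12) 2608.696ms=3b +869.565ms=1b
13) 3478.261ms=4b +652.174ms=3/4b
14) 4130.435ms=19/4b +652.174ms=3/4b
15) 4782.609ms=11/2b +217.391ms=1/4b
16) 5000.0ms=23/4b +217.391ms=1/4b
17) 5217.391ms=6b +652.174ms=3/4b
18) 5869.565ms=27/4b +652.174ms=3/4b
19) 6521.739ms=15/2b +217.391ms=1/4b
20) 6739.13ms=31/4b +217.391ms=1/4b
Σ=8b of 8 (69bpm 2/4) — PASS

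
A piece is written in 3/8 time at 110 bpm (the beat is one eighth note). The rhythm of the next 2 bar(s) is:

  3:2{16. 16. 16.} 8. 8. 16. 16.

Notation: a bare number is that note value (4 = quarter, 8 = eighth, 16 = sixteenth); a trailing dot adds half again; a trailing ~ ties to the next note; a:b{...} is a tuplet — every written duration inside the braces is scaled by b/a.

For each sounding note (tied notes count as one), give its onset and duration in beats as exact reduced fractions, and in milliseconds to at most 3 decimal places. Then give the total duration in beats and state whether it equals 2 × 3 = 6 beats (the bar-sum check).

1) 0.0ms=0b +272.727ms=1/2b
2) 272.727ms=1/2b +272.727ms=1/2b
3) 545.455ms=1b +272.727ms=1/2b
4) 818.182ms=3/2b +818.182ms=3/2b
5) 1636.364ms=3b +818.182ms=3/2b
6) 2454.545ms=9/2b +409.091ms=3/4b
7) 2863.636ms=21/4b +409.091ms=3/4b
Σ=6b of 6 (110bpm 3/8) — PASS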